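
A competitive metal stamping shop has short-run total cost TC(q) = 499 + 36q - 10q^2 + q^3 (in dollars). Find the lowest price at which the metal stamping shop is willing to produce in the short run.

$11 per unit

The firm shuts down when price falls below the minimum of average variable cost. AVC = VC/q = 36 - 10q + q^2.
At the minimum of AVC, MC = AVC. MC = 36 - 20q + 3q^2; setting MC = AVC gives 2q^2 - 10q = 0, so q = 5. min AVC = 11.
The firm shuts down for any P below $11.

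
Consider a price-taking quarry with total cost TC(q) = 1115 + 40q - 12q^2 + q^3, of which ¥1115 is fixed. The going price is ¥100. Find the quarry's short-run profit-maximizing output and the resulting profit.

Profit = -¥315 at q = 10

AVC = 40 - 12q + q^2 has its minimum ¥4 at q = 6; price ¥100 clears that bar, so the firm operates.
With MC = 40 - 24q + 3q^2, P = MC on the upward-sloping part at q* = 10.
TR = 100·10 = 1000. TC = 1115 + 200 = 1315. Profit = 1000 − 1315 = -¥315.
That loss of ¥315 beats the ¥1115 the firm would lose by shutting down; producing recovers ¥800 of fixed cost.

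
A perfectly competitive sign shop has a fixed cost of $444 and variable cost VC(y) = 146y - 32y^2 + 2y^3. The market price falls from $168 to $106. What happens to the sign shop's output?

AVC = 146 - 32y + 2y^2, minimized at y = 8 where min AVC = $18. MC = 146 - 64y + 6y^2.
With P = $168 above the shutdown price, P = MC gives y = 11.
At P = $106 ≥ min AVC, set P = MC: y = 10. The firm stays open but cuts output.

Output falls from 11 to 10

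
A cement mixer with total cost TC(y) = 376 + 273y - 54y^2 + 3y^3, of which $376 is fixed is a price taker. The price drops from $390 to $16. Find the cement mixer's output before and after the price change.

Output falls from 13 to 0 (the firm shuts down)

MC = 273 - 108y + 9y^2; the shutdown threshold is min AVC = $30 (at y = 9).
With P = $390 above the shutdown price, P = MC gives y = 13.
At P = $16 < min AVC = $30, price no longer covers variable cost at any output, so the firm shuts down: y = 0.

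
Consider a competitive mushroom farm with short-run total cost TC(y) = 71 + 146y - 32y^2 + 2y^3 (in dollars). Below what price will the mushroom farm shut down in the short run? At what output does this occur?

$18 per unit, at y = 8

The firm shuts down when price falls below the minimum of average variable cost. AVC = VC/y = 146 - 32y + 2y^2.
dAVC/dy = -32 + 4y = 0 gives y = 8. min AVC = 146 - 32·8 + 2·8^2 = 18.
For P < $18 the firm produces nothing.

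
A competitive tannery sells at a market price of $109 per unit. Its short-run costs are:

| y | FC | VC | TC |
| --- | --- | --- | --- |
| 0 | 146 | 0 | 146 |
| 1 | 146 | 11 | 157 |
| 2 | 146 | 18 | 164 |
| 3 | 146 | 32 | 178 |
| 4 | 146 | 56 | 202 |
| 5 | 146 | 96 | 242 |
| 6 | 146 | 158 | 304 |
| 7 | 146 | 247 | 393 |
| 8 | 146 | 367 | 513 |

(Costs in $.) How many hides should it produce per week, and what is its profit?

Profit at each row (π = 109y − TC): y=0: -146; y=1: -48; y=2: 54; y=3: 149; y=4: 234; y=5: 303; y=6: 350; y=7: 370; y=8: 359.
Profit is maximized at y = 7. AVC there is 247/7 = $35.29 ≤ P, so producing beats shutting down (which would give -$146).

y = 7; profit = $370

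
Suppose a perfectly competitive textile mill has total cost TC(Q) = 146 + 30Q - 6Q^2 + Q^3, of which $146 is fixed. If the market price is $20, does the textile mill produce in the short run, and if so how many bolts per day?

Strip out fixed cost: VC = 30Q - 6Q^2 + Q^3. Then AVC = 30 - 6Q + Q^2 and MC = 30 - 12Q + 3Q^2.
AVC hits its minimum where MC = AVC, at Q = 3, giving min AVC = 30 - 6·3 + 3^2 = $21.
Since P = $20 < min AVC = $21, price fails to cover variable cost at any output.
Best response: produce nothing and absorb the $146 fixed cost.

Shut down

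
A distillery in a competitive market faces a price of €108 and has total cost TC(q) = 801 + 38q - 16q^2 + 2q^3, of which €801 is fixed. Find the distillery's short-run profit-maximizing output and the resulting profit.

AVC = 38 - 16q + 2q^2; min AVC = €6 at q = 4. Since P = €108 ≥ min AVC, the firm produces.
MC = 38 - 32q + 6q^2. Setting P = MC and taking the root on the rising branch gives q* = 7.
TR = 108·7 = 756. TC = 801 + 168 = 969. Profit = 756 − 969 = -€213.
By producing, the firm covers all variable cost plus €588 of fixed cost; shutting down would lose the full €801.

Profit = -€213 at q = 7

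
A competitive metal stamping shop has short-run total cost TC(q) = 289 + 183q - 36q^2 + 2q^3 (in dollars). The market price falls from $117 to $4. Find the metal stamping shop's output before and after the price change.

AVC = 183 - 36q + 2q^2, minimized at q = 9 where min AVC = $21. MC = 183 - 72q + 6q^2.
At P = $117 ≥ min AVC, set P = MC on the rising branch: q = 11.
At P = $4 < min AVC = $21, price no longer covers variable cost at any output, so the firm shuts down: q = 0.

Output falls from 11 to 0 (the firm shuts down)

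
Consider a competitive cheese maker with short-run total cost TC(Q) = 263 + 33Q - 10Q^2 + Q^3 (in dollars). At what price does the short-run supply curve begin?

The firm shuts down when price falls below the minimum of average variable cost. AVC = VC/Q = 33 - 10Q + Q^2.
At the minimum of AVC, MC = AVC. MC = 33 - 20Q + 3Q^2; setting MC = AVC gives 2Q^2 - 10Q = 0, so Q = 5. min AVC = 8.
So the shutdown price is $8.

$8 per unit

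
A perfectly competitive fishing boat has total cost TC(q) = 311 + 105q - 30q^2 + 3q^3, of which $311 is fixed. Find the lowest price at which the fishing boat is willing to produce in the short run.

Short-run supply begins at min AVC. From VC = 105q - 30q^2 + 3q^3, AVC = 105 - 30q + 3q^2.
dAVC/dq = -30 + 6q = 0 gives q = 5. min AVC = 105 - 30·5 + 3·5^2 = 30.
So the shutdown price is $30.

$30 per unit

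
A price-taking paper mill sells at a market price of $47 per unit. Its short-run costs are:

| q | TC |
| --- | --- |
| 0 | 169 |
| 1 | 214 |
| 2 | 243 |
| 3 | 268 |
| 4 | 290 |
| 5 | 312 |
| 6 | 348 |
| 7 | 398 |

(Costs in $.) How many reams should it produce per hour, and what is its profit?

Compute π = P·q − TC at each output: q=0: -169; q=1: -167; q=2: -149; q=3: -127; q=4: -102; q=5: -77; q=6: -66; q=7: -69.
Profit is maximized at q = 6. AVC there is 179/6 = $29.83 ≤ P, so producing beats shutting down (which would give -$169).

q = 6; profit = -$66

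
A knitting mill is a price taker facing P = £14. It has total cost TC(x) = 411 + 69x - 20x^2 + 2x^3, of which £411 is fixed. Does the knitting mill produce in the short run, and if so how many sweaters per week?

Shut down

Strip out fixed cost: VC = 69x - 20x^2 + 2x^3. Then AVC = 69 - 20x + 2x^2 and MC = 69 - 40x + 6x^2.
AVC hits its minimum where MC = AVC, at x = 5, giving min AVC = 69 - 20·5 + 2·5^2 = £19.
Since P = £14 < min AVC = £19, price fails to cover variable cost at any output.
Shutting down limits the loss to fixed cost, £411.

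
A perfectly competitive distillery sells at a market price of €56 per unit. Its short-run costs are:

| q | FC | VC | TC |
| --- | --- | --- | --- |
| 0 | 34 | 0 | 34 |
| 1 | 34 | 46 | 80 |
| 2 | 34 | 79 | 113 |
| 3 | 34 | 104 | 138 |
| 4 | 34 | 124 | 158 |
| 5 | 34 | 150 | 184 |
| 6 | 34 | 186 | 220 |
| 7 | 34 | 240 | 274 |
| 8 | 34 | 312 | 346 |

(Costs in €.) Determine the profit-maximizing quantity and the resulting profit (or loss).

q = 7; profit = €118

Tabulate TR − TC: q=0: -34; q=1: -24; q=2: -1; q=3: 30; q=4: 66; q=5: 96; q=6: 116; q=7: 118; q=8: 102.
Profit is maximized at q = 7. AVC there is 240/7 = €34.29 ≤ P, so producing beats shutting down (which would give -€34).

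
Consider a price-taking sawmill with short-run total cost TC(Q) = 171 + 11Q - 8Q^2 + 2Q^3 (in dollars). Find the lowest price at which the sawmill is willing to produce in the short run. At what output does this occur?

$3 per unit, at Q = 2

Short-run supply begins at min AVC. From VC = 11Q - 8Q^2 + 2Q^3, AVC = 11 - 8Q + 2Q^2.
At the minimum of AVC, MC = AVC. MC = 11 - 16Q + 6Q^2; setting MC = AVC gives 4Q^2 - 8Q = 0, so Q = 2. min AVC = 3.
The firm shuts down for any P below $3.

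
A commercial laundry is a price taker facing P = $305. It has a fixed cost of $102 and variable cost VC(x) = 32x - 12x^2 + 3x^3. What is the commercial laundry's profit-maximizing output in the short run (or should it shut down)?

Strip out fixed cost: VC = 32x - 12x^2 + 3x^3. Then AVC = 32 - 12x + 3x^2 and MC = 32 - 24x + 9x^2.
AVC hits its minimum where MC = AVC, at x = 2, giving min AVC = 32 - 12·2 + 3·2^2 = $20.
P = $305 exceeds min AVC = $20, so the firm stays open.
Set P = MC: 305 = 32 - 24x + 9x^2 → -273 - 24x + 9x^2 = 0. The roots are x = -13/3 and x = 7; the profit-maximizing output is on the rising part of MC, so x* = 7.
Check: AVC at x = 7 is $95 ≤ P, so revenue covers variable cost.
Profit = P·x − TC = 305·7 − 767 = $1368.

Produce at x = 7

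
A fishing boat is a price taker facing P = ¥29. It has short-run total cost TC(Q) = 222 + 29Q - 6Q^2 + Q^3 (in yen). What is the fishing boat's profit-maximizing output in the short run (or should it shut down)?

Strip out fixed cost: VC = 29Q - 6Q^2 + Q^3. Then AVC = 29 - 6Q + Q^2 and MC = 29 - 12Q + 3Q^2.
The AVC parabola has its vertex at Q = 6/2 = 3, where AVC = 29 - 6·3 + 3^2 = ¥20.
P = ¥29 exceeds min AVC = ¥20, so the firm stays open.
Solving P = MC: -12Q + 3Q^2 = 0 ⇒ Q = 0 or 4. On the upward-sloping branch, Q* = 4.
Check: AVC at Q = 4 is ¥21 ≤ P, so revenue covers variable cost.
Profit = P·Q − TC = 29·4 − 306 = -¥190, a loss, but smaller than the ¥222 fixed cost the firm would lose by shutting down.

Produce at Q = 4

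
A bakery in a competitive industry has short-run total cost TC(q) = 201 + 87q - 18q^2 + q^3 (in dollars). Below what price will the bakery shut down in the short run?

The firm shuts down when price falls below the minimum of average variable cost. AVC = VC/q = 87 - 18q + q^2.
At the minimum of AVC, MC = AVC. MC = 87 - 36q + 3q^2; setting MC = AVC gives 2q^2 - 18q = 0, so q = 9. min AVC = 6.
The firm shuts down for any P below $6.

$6 per unit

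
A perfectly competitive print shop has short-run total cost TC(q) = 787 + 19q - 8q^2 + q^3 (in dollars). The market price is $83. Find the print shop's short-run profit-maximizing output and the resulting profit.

Profit = -$275 at q = 8

AVC = 19 - 8q + q^2; min AVC = $3 at q = 4. Since P = $83 ≥ min AVC, the firm produces.
With MC = 19 - 16q + 3q^2, P = MC on the upward-sloping part at q* = 8.
TR = 83·8 = 664. TC = 787 + 152 = 939. Profit = 664 − 939 = -$275.
By producing, the firm covers all variable cost plus $512 of fixed cost; shutting down would lose the full $787.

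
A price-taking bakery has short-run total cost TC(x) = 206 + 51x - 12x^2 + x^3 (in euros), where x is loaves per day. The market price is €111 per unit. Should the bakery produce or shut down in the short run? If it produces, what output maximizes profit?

From TC, MC = TC'(x) = 51 - 24x + 3x^2 and AVC = VC/x = 51 - 12x + x^2.
AVC is minimized where dAVC/dx = -12 + 2x = 0, at x = 6; min AVC = 51 - 12·6 + 6^2 = €15.
Because €111 ≥ €15, revenue can cover variable cost; the firm operates.
Set P = MC: 111 = 51 - 24x + 3x^2 → -60 - 24x + 3x^2 = 0. The roots are x = -2 and x = 10; the profit-maximizing output is on the rising part of MC, so x* = 10.
Check: AVC at x = 10 is €31 ≤ P, so revenue covers variable cost.
Profit = P·x − TC = 111·10 − 516 = €594.

Produce at x = 10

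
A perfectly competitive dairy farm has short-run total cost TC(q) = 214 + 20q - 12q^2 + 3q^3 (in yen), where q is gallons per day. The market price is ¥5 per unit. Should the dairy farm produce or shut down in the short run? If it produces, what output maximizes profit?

Variable cost is VC = 20q - 12q^2 + 3q^3, so AVC = VC/q = 20 - 12q + 3q^2 and MC = dTC/dq = 20 - 24q + 9q^2.
The AVC parabola has its vertex at q = 12/6 = 2, where AVC = 20 - 12·2 + 3·2^2 = ¥8.
P = ¥5 lies below min AVC = ¥8; no output level covers variable cost.
Shutting down limits the loss to fixed cost, ¥214.

Shut down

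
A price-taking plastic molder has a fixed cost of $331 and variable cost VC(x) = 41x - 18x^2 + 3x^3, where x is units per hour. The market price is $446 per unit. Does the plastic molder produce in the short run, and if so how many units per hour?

From TC, MC = TC'(x) = 41 - 36x + 9x^2 and AVC = VC/x = 41 - 18x + 3x^2.
The AVC parabola has its vertex at x = 18/6 = 3, where AVC = 41 - 18·3 + 3·3^2 = $14.
Since P = $446 ≥ min AVC = $14, price covers variable cost and the firm should produce.
P = MC gives -405 - 36x + 9x^2 = 0, with roots -5 and 9. Take the larger (rising MC): x* = 9.
Check: AVC at x = 9 is $122 ≤ P, so revenue covers variable cost.
Profit = P·x − TC = 446·9 − 1429 = $2585.

Produce at x = 9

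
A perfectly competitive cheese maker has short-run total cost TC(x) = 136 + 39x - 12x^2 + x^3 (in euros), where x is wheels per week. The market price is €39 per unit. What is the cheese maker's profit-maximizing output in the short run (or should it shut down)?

From TC, MC = TC'(x) = 39 - 24x + 3x^2 and AVC = VC/x = 39 - 12x + x^2.
The AVC parabola has its vertex at x = 12/2 = 6, where AVC = 39 - 12·6 + 6^2 = €3.
Because €39 ≥ €3, revenue can cover variable cost; the firm operates.
P = MC gives -24x + 3x^2 = 0, with roots 0 and 8. Take the larger (rising MC): x* = 8.
Check: AVC at x = 8 is €7 ≤ P, so revenue covers variable cost.
Profit = P·x − TC = 39·8 − 192 = €120.

Produce at x = 8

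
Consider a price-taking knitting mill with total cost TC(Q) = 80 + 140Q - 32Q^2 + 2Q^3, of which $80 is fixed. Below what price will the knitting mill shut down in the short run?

$12 per unit

Short-run supply begins at min AVC. From VC = 140Q - 32Q^2 + 2Q^3, AVC = 140 - 32Q + 2Q^2.
At the minimum of AVC, MC = AVC. MC = 140 - 64Q + 6Q^2; setting MC = AVC gives 4Q^2 - 32Q = 0, so Q = 8. min AVC = 12.
The firm shuts down for any P below $12.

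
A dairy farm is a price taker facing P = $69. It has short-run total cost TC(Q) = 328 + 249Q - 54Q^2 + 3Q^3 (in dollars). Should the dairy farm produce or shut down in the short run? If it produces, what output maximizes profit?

Produce at Q = 10

Strip out fixed cost: VC = 249Q - 54Q^2 + 3Q^3. Then AVC = 249 - 54Q + 3Q^2 and MC = 249 - 108Q + 9Q^2.
AVC is minimized where dAVC/dQ = -54 + 6Q = 0, at Q = 9; min AVC = 249 - 54·9 + 3·9^2 = $6.
Because $69 ≥ $6, revenue can cover variable cost; the firm operates.
Solving P = MC: 180 - 108Q + 9Q^2 = 0 ⇒ Q = 2 or 10. On the upward-sloping branch, Q* = 10.
Check: AVC at Q = 10 is $9 ≤ P, so revenue covers variable cost.
Profit = P·Q − TC = 69·10 − 418 = $272.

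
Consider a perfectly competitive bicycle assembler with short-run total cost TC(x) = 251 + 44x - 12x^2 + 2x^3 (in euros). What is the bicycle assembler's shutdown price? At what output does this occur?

€26 per unit, at x = 3

The shutdown price is the minimum of AVC. VC = 44x - 12x^2 + 2x^3, so AVC = 44 - 12x + 2x^2.
At the minimum of AVC, MC = AVC. MC = 44 - 24x + 6x^2; setting MC = AVC gives 4x^2 - 12x = 0, so x = 3. min AVC = 26.
So the shutdown price is €26.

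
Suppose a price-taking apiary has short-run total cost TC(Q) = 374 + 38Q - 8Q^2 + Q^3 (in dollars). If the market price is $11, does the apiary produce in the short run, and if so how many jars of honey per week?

From TC, MC = TC'(Q) = 38 - 16Q + 3Q^2 and AVC = VC/Q = 38 - 8Q + Q^2.
AVC is minimized where dAVC/dQ = -8 + 2Q = 0, at Q = 4; min AVC = 38 - 8·4 + 4^2 = $22.
Since P = $11 < min AVC = $22, price fails to cover variable cost at any output.
Shutting down limits the loss to fixed cost, $374.

Shut down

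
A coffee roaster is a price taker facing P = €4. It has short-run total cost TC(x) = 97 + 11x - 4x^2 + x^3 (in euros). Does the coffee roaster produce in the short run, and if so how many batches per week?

From TC, MC = TC'(x) = 11 - 8x + 3x^2 and AVC = VC/x = 11 - 4x + x^2.
The AVC parabola has its vertex at x = 4/2 = 2, where AVC = 11 - 4·2 + 2^2 = €7.
Since P = €4 < min AVC = €7, price fails to cover variable cost at any output.
The firm minimizes its loss by shutting down and losing only its fixed cost of €97.

Shut down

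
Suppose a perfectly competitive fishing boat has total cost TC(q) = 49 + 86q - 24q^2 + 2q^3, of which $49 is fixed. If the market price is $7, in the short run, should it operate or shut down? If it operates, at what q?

Shut down

Strip out fixed cost: VC = 86q - 24q^2 + 2q^3. Then AVC = 86 - 24q + 2q^2 and MC = 86 - 48q + 6q^2.
The AVC parabola has its vertex at q = 24/4 = 6, where AVC = 86 - 24·6 + 2·6^2 = $14.
With P < min AVC ($7 < $14), every unit sold adds to the loss.
Best response: produce nothing and absorb the $49 fixed cost.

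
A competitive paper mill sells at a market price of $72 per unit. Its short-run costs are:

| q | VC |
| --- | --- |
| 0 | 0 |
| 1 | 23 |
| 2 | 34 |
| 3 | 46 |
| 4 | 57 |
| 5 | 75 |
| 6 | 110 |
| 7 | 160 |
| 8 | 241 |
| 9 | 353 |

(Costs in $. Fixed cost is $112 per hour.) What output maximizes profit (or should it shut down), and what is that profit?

Tabulate TR − TC: q=0: -112; q=1: -63; q=2: -2; q=3: 58; q=4: 119; q=5: 173; q=6: 210; q=7: 232; q=8: 223; q=9: 183.
Profit is maximized at q = 7. AVC there is 160/7 = $22.86 ≤ P, so producing beats shutting down (which would give -$112).

q = 7; profit = $232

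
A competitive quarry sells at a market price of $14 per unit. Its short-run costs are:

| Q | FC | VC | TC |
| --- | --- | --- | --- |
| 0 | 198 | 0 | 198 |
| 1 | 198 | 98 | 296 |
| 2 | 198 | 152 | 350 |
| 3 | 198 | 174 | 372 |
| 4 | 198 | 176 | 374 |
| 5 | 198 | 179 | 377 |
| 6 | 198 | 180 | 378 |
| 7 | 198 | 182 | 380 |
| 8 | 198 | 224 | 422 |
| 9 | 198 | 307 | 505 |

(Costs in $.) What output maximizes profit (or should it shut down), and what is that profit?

Compute π = P·Q − TC at each output: Q=0: -198; Q=1: -282; Q=2: -322; Q=3: -330; Q=4: -318; Q=5: -307; Q=6: -294; Q=7: -282; Q=8: -310; Q=9: -379.
Profit is highest at Q = 0. Equivalently, the lowest AVC in the table is 182/7 ≈ $26 at Q = 7, and P = $14 falls below it — price never covers variable cost, so the firm shuts down and loses only its fixed cost.

Q = 0 (shut down); profit = -$198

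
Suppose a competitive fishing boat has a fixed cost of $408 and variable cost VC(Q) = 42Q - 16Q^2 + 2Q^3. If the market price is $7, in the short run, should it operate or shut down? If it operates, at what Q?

Shut down

Variable cost is VC = 42Q - 16Q^2 + 2Q^3, so AVC = VC/Q = 42 - 16Q + 2Q^2 and MC = dTC/dQ = 42 - 32Q + 6Q^2.
AVC is minimized where dAVC/dQ = -16 + 4Q = 0, at Q = 4; min AVC = 42 - 16·4 + 2·4^2 = $10.
P = $7 lies below min AVC = $10; no output level covers variable cost.
The firm minimizes its loss by shutting down and losing only its fixed cost of $408.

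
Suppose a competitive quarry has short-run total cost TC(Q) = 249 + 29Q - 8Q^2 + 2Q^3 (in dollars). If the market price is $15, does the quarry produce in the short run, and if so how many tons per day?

Strip out fixed cost: VC = 29Q - 8Q^2 + 2Q^3. Then AVC = 29 - 8Q + 2Q^2 and MC = 29 - 16Q + 6Q^2.
AVC is minimized where dAVC/dQ = -8 + 4Q = 0, at Q = 2; min AVC = 29 - 8·2 + 2·2^2 = $21.
Since P = $15 < min AVC = $21, price fails to cover variable cost at any output.
Best response: produce nothing and absorb the $249 fixed cost.

Shut down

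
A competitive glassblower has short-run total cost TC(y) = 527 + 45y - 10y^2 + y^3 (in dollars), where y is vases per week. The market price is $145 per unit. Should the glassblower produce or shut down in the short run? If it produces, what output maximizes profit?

Produce at y = 10

Variable cost is VC = 45y - 10y^2 + y^3, so AVC = VC/y = 45 - 10y + y^2 and MC = dTC/dy = 45 - 20y + 3y^2.
AVC is minimized where dAVC/dy = -10 + 2y = 0, at y = 5; min AVC = 45 - 10·5 + 5^2 = $20.
P = $145 exceeds min AVC = $20, so the firm stays open.
P = MC gives -100 - 20y + 3y^2 = 0, with roots -10/3 and 10. Take the larger (rising MC): y* = 10.
Check: AVC at y = 10 is $45 ≤ P, so revenue covers variable cost.
Profit = P·y − TC = 145·10 − 977 = $473.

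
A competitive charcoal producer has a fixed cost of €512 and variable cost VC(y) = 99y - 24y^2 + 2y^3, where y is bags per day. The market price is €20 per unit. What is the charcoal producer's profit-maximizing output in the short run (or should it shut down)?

Shut down

From TC, MC = TC'(y) = 99 - 48y + 6y^2 and AVC = VC/y = 99 - 24y + 2y^2.
The AVC parabola has its vertex at y = 24/4 = 6, where AVC = 99 - 24·6 + 2·6^2 = €27.
Since P = €20 < min AVC = €27, price fails to cover variable cost at any output.
Best response: produce nothing and absorb the €512 fixed cost.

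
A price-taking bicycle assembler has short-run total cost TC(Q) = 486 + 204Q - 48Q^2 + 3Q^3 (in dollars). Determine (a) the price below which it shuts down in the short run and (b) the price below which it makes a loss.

Shutdown price = min AVC. AVC = 204 - 48Q + 3Q^2, with vertex at Q = 8 and minimum $12.
ATC = 486/Q + 204 - 48Q + 3Q^2. Setting dATC/dQ = −486/Q^2 − 48 + 6Q = 0 gives Q = 9 (since 6·9^3 − 48·9^2 = 486).
min ATC = 486/9 + 204 − 48·9 + 3·9^2 = $69. That is the break-even price.
Between these two prices the firm operates at a loss; above $69 it earns a profit.

Shutdown price = $12; break-even price = $69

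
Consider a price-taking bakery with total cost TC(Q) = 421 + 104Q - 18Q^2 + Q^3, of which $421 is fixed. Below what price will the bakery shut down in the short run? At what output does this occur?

$23 per unit, at Q = 9

Short-run supply begins at min AVC. From VC = 104Q - 18Q^2 + Q^3, AVC = 104 - 18Q + Q^2.
At the minimum of AVC, MC = AVC. MC = 104 - 36Q + 3Q^2; setting MC = AVC gives 2Q^2 - 18Q = 0, so Q = 9. min AVC = 23.
For P < $23 the firm produces nothing.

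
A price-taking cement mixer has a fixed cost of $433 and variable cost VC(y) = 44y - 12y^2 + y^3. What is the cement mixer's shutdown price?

$8 per unit

The shutdown price is the minimum of AVC. VC = 44y - 12y^2 + y^3, so AVC = 44 - 12y + y^2.
dAVC/dy = -12 + 2y = 0 gives y = 6. min AVC = 44 - 12·6 + 6^2 = 8.
The firm shuts down for any P below $8.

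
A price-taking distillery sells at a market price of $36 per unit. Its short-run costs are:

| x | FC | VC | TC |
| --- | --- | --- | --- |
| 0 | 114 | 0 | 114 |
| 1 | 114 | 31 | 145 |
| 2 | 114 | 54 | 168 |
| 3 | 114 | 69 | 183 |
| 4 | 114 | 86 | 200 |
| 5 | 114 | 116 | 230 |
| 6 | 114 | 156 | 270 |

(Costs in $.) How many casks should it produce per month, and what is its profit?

Compute π = P·x − TC at each output: x=0: -114; x=1: -109; x=2: -96; x=3: -75; x=4: -56; x=5: -50; x=6: -54.
Profit is maximized at x = 5. AVC there is 116/5 = $23.20 ≤ P, so producing beats shutting down (which would give -$114).

x = 5; profit = -$50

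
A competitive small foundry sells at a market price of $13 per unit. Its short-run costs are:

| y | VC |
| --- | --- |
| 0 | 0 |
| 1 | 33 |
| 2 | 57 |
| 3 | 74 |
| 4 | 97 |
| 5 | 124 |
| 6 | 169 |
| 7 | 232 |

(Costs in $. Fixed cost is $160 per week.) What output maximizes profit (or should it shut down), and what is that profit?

Profit at each row (π = 13y − TC): y=0: -160; y=1: -180; y=2: -191; y=3: -195; y=4: -205; y=5: -219; y=6: -251; y=7: -301.
Profit is highest at y = 0. Equivalently, the lowest AVC in the table is 97/4 ≈ $24.25 at y = 4, and P = $13 falls below it — price never covers variable cost, so the firm shuts down and loses only its fixed cost.

y = 0 (shut down); profit = -$160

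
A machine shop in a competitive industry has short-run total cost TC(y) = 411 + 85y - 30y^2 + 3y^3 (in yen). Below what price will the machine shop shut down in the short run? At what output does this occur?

¥10 per unit, at y = 5

Short-run supply begins at min AVC. From VC = 85y - 30y^2 + 3y^3, AVC = 85 - 30y + 3y^2.
At the minimum of AVC, MC = AVC. MC = 85 - 60y + 9y^2; setting MC = AVC gives 6y^2 - 30y = 0, so y = 5. min AVC = 10.
For P < ¥10 the firm produces nothing.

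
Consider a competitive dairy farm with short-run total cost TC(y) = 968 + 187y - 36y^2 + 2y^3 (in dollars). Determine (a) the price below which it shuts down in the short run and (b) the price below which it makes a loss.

Shutdown price = $25; break-even price = $121

AVC = 187 - 36y + 2y^2; minimized at y = 9, giving min AVC = $25. That is the shutdown price.
ATC = 968/y + 187 - 36y + 2y^2. Setting dATC/dy = −968/y^2 − 36 + 4y = 0 gives y = 11 (since 4·11^3 − 36·11^2 = 968).
min ATC = 968/11 + 187 − 36·11 + 2·11^2 = $121. That is the break-even price.
For $25 ≤ P < $121 the firm produces at a loss; below $25 it shuts down.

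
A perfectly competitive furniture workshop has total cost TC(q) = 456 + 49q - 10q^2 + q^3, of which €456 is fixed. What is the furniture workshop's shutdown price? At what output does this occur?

The shutdown price is the minimum of AVC. VC = 49q - 10q^2 + q^3, so AVC = 49 - 10q + q^2.
At the minimum of AVC, MC = AVC. MC = 49 - 20q + 3q^2; setting MC = AVC gives 2q^2 - 10q = 0, so q = 5. min AVC = 24.
The firm shuts down for any P below €24.

€24 per unit, at q = 5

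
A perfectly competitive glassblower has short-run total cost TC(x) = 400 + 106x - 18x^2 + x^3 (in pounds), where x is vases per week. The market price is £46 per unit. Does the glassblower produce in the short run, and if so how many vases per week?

Variable cost is VC = 106x - 18x^2 + x^3, so AVC = VC/x = 106 - 18x + x^2 and MC = dTC/dx = 106 - 36x + 3x^2.
AVC is minimized where dAVC/dx = -18 + 2x = 0, at x = 9; min AVC = 106 - 18·9 + 9^2 = £25.
P = £46 exceeds min AVC = £25, so the firm stays open.
P = MC gives 60 - 36x + 3x^2 = 0, with roots 2 and 10. Take the larger (rising MC): x* = 10.
Check: AVC at x = 10 is £26 ≤ P, so revenue covers variable cost.
Profit = P·x − TC = 46·10 − 660 = -£200, a loss, but smaller than the £400 fixed cost the firm would lose by shutting down.

Produce at x = 10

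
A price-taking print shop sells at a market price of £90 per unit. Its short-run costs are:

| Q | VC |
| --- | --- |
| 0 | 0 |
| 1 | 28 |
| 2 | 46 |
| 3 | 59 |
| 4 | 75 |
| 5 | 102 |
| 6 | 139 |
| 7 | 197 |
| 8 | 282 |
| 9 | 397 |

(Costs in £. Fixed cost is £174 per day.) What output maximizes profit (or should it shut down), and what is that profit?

Q = 8; profit = £264

Compute π = P·Q − TC at each output: Q=0: -174; Q=1: -112; Q=2: -40; Q=3: 37; Q=4: 111; Q=5: 174; Q=6: 227; Q=7: 259; Q=8: 264; Q=9: 239.
Profit is maximized at Q = 8. AVC there is 282/8 = £35.25 ≤ P, so producing beats shutting down (which would give -£174).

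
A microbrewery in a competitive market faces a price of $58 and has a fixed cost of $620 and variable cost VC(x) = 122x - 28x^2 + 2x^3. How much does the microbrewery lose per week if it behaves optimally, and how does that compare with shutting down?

Profit = -$364 at x = 8

AVC = 122 - 28x + 2x^2; min AVC = $24 at x = 7. Since P = $58 ≥ min AVC, the firm produces.
MC = 122 - 56x + 6x^2. Setting P = MC and taking the root on the rising branch gives x* = 8.
TR = 58·8 = 464. TC = 620 + 208 = 828. Profit = 464 − 828 = -$364.
Shutting down would mean losing the fixed cost of $620, so operating at a loss of $364 is better by $256.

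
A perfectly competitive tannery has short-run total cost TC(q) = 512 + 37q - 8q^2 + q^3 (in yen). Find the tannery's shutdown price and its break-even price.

AVC = 37 - 8q + q^2; minimized at q = 4, giving min AVC = ¥21. That is the shutdown price.
ATC = 512/q + 37 - 8q + q^2. Setting dATC/dq = −512/q^2 − 8 + 2q = 0 gives q = 8 (since 2·8^3 − 8·8^2 = 512).
min ATC = 512/8 + 37 − 8·8 + 8^2 = ¥101. That is the break-even price.
For ¥21 ≤ P < ¥101 the firm produces at a loss; below ¥21 it shuts down.

Shutdown price = ¥21; break-even price = ¥101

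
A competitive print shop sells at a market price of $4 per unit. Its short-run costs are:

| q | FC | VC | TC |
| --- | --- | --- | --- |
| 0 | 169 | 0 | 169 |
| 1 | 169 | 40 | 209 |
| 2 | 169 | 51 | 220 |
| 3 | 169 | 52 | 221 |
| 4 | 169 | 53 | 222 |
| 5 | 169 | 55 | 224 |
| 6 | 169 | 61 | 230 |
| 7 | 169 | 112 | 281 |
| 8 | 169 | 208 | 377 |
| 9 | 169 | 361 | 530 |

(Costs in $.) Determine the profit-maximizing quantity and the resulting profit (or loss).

q = 0 (shut down); profit = -$169

Compute π = P·q − TC at each output: q=0: -169; q=1: -205; q=2: -212; q=3: -209; q=4: -206; q=5: -204; q=6: -206; q=7: -253; q=8: -345; q=9: -494.
Profit is highest at q = 0. Equivalently, the lowest AVC in the table is 61/6 ≈ $10.17 at q = 6, and P = $4 falls below it — price never covers variable cost, so the firm shuts down and loses only its fixed cost.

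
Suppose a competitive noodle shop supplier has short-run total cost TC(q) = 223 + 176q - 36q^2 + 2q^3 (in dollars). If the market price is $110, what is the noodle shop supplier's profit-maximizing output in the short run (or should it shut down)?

From TC, MC = TC'(q) = 176 - 72q + 6q^2 and AVC = VC/q = 176 - 36q + 2q^2.
AVC hits its minimum where MC = AVC, at q = 9, giving min AVC = 176 - 36·9 + 2·9^2 = $14.
Because $110 ≥ $14, revenue can cover variable cost; the firm operates.
P = MC gives 66 - 72q + 6q^2 = 0, with roots 1 and 11. Take the larger (rising MC): q* = 11.
Check: AVC at q = 11 is $22 ≤ P, so revenue covers variable cost.
Profit = P·q − TC = 110·11 − 465 = $745.

Produce at q = 11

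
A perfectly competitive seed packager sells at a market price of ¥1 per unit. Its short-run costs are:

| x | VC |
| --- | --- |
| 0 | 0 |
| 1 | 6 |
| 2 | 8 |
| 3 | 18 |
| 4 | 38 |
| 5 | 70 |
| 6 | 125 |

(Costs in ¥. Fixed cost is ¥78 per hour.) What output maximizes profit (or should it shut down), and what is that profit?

Profit at each row (π = 1x − TC): x=0: -78; x=1: -83; x=2: -84; x=3: -93; x=4: -112; x=5: -143; x=6: -197.
Profit is highest at x = 0. Equivalently, the lowest AVC in the table is 8/2 ≈ ¥4 at x = 2, and P = ¥1 falls below it — price never covers variable cost, so the firm shuts down and loses only its fixed cost.

x = 0 (shut down); profit = -¥78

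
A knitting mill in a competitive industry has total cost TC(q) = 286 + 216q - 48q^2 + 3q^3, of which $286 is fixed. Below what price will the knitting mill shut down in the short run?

The firm shuts down when price falls below the minimum of average variable cost. AVC = VC/q = 216 - 48q + 3q^2.
At the minimum of AVC, MC = AVC. MC = 216 - 96q + 9q^2; setting MC = AVC gives 6q^2 - 48q = 0, so q = 8. min AVC = 24.
The firm shuts down for any P below $24.

$24 per unit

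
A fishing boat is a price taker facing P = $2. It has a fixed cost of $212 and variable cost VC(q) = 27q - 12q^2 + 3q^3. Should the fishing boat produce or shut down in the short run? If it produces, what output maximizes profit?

Variable cost is VC = 27q - 12q^2 + 3q^3, so AVC = VC/q = 27 - 12q + 3q^2 and MC = dTC/dq = 27 - 24q + 9q^2.
AVC hits its minimum where MC = AVC, at q = 2, giving min AVC = 27 - 12·2 + 3·2^2 = $15.
Since P = $2 < min AVC = $15, price fails to cover variable cost at any output.
Shutting down limits the loss to fixed cost, $212.

Shut down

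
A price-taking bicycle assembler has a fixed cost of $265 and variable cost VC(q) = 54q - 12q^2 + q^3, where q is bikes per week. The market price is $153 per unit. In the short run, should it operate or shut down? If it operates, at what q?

Strip out fixed cost: VC = 54q - 12q^2 + q^3. Then AVC = 54 - 12q + q^2 and MC = 54 - 24q + 3q^2.
AVC hits its minimum where MC = AVC, at q = 6, giving min AVC = 54 - 12·6 + 6^2 = $18.
Because $153 ≥ $18, revenue can cover variable cost; the firm operates.
Set P = MC: 153 = 54 - 24q + 3q^2 → -99 - 24q + 3q^2 = 0. The roots are q = -3 and q = 11; the profit-maximizing output is on the rising part of MC, so q* = 11.
Check: AVC at q = 11 is $43 ≤ P, so revenue covers variable cost.
Profit = P·q − TC = 153·11 − 738 = $945.

Produce at q = 11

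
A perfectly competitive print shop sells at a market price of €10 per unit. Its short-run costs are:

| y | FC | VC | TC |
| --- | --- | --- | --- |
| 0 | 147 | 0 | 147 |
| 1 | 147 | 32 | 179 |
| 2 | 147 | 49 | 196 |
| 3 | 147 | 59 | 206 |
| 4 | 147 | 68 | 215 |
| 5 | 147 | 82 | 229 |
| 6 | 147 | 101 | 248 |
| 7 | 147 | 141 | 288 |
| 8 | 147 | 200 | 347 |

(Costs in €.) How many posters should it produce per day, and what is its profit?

y = 0 (shut down); profit = -€147

Tabulate TR − TC: y=0: -147; y=1: -169; y=2: -176; y=3: -176; y=4: -175; y=5: -179; y=6: -188; y=7: -218; y=8: -267.
Profit is highest at y = 0. Equivalently, the lowest AVC in the table is 82/5 ≈ €16.40 at y = 5, and P = €10 falls below it — price never covers variable cost, so the firm shuts down and loses only its fixed cost.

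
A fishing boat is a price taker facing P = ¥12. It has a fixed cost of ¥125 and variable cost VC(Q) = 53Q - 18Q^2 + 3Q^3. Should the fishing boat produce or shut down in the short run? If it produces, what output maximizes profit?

Shut down

From TC, MC = TC'(Q) = 53 - 36Q + 9Q^2 and AVC = VC/Q = 53 - 18Q + 3Q^2.
AVC hits its minimum where MC = AVC, at Q = 3, giving min AVC = 53 - 18·3 + 3·3^2 = ¥26.
With P < min AVC (¥12 < ¥26), every unit sold adds to the loss.
The firm minimizes its loss by shutting down and losing only its fixed cost of ¥125.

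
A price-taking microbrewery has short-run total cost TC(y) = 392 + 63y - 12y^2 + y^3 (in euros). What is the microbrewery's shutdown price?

The shutdown price is the minimum of AVC. VC = 63y - 12y^2 + y^3, so AVC = 63 - 12y + y^2.
At the minimum of AVC, MC = AVC. MC = 63 - 24y + 3y^2; setting MC = AVC gives 2y^2 - 12y = 0, so y = 6. min AVC = 27.
The firm shuts down for any P below €27.

€27 per unit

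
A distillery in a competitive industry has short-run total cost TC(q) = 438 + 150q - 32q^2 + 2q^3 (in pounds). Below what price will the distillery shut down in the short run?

£22 per unit

Short-run supply begins at min AVC. From VC = 150q - 32q^2 + 2q^3, AVC = 150 - 32q + 2q^2.
dAVC/dq = -32 + 4q = 0 gives q = 8. min AVC = 150 - 32·8 + 2·8^2 = 22.
So the shutdown price is £22.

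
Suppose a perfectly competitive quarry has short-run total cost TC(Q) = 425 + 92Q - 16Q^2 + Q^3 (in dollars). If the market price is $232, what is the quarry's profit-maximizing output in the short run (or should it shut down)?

From TC, MC = TC'(Q) = 92 - 32Q + 3Q^2 and AVC = VC/Q = 92 - 16Q + Q^2.
AVC hits its minimum where MC = AVC, at Q = 8, giving min AVC = 92 - 16·8 + 8^2 = $28.
Because $232 ≥ $28, revenue can cover variable cost; the firm operates.
Solving P = MC: -140 - 32Q + 3Q^2 = 0 ⇒ Q = -10/3 or 14. On the upward-sloping branch, Q* = 14.
Check: AVC at Q = 14 is $64 ≤ P, so revenue covers variable cost.
Profit = P·Q − TC = 232·14 − 1321 = $1927.

Produce at Q = 14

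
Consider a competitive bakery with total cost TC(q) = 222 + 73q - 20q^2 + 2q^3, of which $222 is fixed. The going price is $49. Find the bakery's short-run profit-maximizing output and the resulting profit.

Profit = -$78 at q = 6

AVC = 73 - 20q + 2q^2 has its minimum $23 at q = 5; price $49 clears that bar, so the firm operates.
MC = 73 - 40q + 6q^2. Setting P = MC and taking the root on the rising branch gives q* = 6.
TR = 49·6 = 294. TC = 222 + 150 = 372. Profit = 294 − 372 = -$78.
By producing, the firm covers all variable cost plus $144 of fixed cost; shutting down would lose the full $222.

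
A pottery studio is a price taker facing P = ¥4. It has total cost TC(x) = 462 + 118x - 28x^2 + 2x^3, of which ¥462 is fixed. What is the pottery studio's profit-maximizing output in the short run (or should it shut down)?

Variable cost is VC = 118x - 28x^2 + 2x^3, so AVC = VC/x = 118 - 28x + 2x^2 and MC = dTC/dx = 118 - 56x + 6x^2.
AVC hits its minimum where MC = AVC, at x = 7, giving min AVC = 118 - 28·7 + 2·7^2 = ¥20.
With P < min AVC (¥4 < ¥20), every unit sold adds to the loss.
The firm minimizes its loss by shutting down and losing only its fixed cost of ¥462.

Shut down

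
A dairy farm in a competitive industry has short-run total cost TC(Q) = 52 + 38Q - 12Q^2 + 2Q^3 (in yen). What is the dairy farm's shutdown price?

The shutdown price is the minimum of AVC. VC = 38Q - 12Q^2 + 2Q^3, so AVC = 38 - 12Q + 2Q^2.
dAVC/dQ = -12 + 4Q = 0 gives Q = 3. min AVC = 38 - 12·3 + 2·3^2 = 20.
So the shutdown price is ¥20.

¥20 per unit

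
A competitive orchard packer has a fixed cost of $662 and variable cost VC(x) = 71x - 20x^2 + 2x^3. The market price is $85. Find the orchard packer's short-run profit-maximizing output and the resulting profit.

AVC = 71 - 20x + 2x^2 has its minimum $21 at x = 5; price $85 clears that bar, so the firm operates.
MC = 71 - 40x + 6x^2. Setting P = MC and taking the root on the rising branch gives x* = 7.
TR = 85·7 = 595. TC = 662 + 203 = 865. Profit = 595 − 865 = -$270.
That loss of $270 beats the $662 the firm would lose by shutting down; producing recovers $392 of fixed cost.

Profit = -$270 at x = 7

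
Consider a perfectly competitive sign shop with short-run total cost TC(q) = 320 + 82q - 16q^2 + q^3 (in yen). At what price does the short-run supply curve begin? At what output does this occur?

Short-run supply begins at min AVC. From VC = 82q - 16q^2 + q^3, AVC = 82 - 16q + q^2.
dAVC/dq = -16 + 2q = 0 gives q = 8. min AVC = 82 - 16·8 + 8^2 = 18.
For P < ¥18 the firm produces nothing.

¥18 per unit, at q = 8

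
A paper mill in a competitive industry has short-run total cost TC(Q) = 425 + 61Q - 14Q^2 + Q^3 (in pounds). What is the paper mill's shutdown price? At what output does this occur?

Short-run supply begins at min AVC. From VC = 61Q - 14Q^2 + Q^3, AVC = 61 - 14Q + Q^2.
dAVC/dQ = -14 + 2Q = 0 gives Q = 7. min AVC = 61 - 14·7 + 7^2 = 12.
The firm shuts down for any P below £12.

£12 per unit, at Q = 7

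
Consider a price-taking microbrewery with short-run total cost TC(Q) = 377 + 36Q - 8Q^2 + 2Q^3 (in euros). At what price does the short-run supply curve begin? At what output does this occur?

€28 per unit, at Q = 2

Short-run supply begins at min AVC. From VC = 36Q - 8Q^2 + 2Q^3, AVC = 36 - 8Q + 2Q^2.
dAVC/dQ = -8 + 4Q = 0 gives Q = 2. min AVC = 36 - 8·2 + 2·2^2 = 28.
For P < €28 the firm produces nothing.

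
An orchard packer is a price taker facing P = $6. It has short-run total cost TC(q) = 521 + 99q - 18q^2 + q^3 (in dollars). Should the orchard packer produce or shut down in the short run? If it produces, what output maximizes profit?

Variable cost is VC = 99q - 18q^2 + q^3, so AVC = VC/q = 99 - 18q + q^2 and MC = dTC/dq = 99 - 36q + 3q^2.
AVC hits its minimum where MC = AVC, at q = 9, giving min AVC = 99 - 18·9 + 9^2 = $18.
P = $6 lies below min AVC = $18; no output level covers variable cost.
Shutting down limits the loss to fixed cost, $521.

Shut down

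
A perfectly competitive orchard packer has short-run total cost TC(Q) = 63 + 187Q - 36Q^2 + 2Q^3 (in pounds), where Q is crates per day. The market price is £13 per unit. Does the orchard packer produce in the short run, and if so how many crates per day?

Strip out fixed cost: VC = 187Q - 36Q^2 + 2Q^3. Then AVC = 187 - 36Q + 2Q^2 and MC = 187 - 72Q + 6Q^2.
The AVC parabola has its vertex at Q = 36/4 = 9, where AVC = 187 - 36·9 + 2·9^2 = £25.
P = £13 lies below min AVC = £25; no output level covers variable cost.
The firm minimizes its loss by shutting down and losing only its fixed cost of £63.

Shut down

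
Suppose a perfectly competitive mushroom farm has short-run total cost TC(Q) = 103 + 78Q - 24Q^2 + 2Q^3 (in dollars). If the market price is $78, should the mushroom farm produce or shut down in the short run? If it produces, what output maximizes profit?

Produce at Q = 8

Variable cost is VC = 78Q - 24Q^2 + 2Q^3, so AVC = VC/Q = 78 - 24Q + 2Q^2 and MC = dTC/dQ = 78 - 48Q + 6Q^2.
The AVC parabola has its vertex at Q = 24/4 = 6, where AVC = 78 - 24·6 + 2·6^2 = $6.
Since P = $78 ≥ min AVC = $6, price covers variable cost and the firm should produce.
Solving P = MC: -48Q + 6Q^2 = 0 ⇒ Q = 0 or 8. On the upward-sloping branch, Q* = 8.
Check: AVC at Q = 8 is $14 ≤ P, so revenue covers variable cost.
Profit = P·Q − TC = 78·8 − 215 = $409.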